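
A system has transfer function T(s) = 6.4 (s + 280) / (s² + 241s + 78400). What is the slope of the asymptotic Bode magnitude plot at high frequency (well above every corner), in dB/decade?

-20 dB/decade

With 1 zero and 2 poles, the high-frequency asymptotic slope is 20 × (1 − 2) = -20 dB/decade.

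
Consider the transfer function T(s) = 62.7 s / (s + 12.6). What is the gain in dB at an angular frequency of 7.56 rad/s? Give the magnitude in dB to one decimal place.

|j7.56| = 7.56
|j7.56 + 12.6| = √(7.56² + 12.6²) = 14.69
|T(j7.56)| = 62.7 × 7.56 / 14.69 = 32.259
20 log₁₀(32.259) = 30.17 dB

30.2 dB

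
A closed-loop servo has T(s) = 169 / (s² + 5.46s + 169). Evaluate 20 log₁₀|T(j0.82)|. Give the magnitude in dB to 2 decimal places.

0.03 dB

|(j0.82)² + 5.46(j0.82) + 169| = |168.33 + j4.4772| = 168.4
|T(j0.82)| = 169 / 168.4 = 1.0036
20 log₁₀(1.0036) = 0.032 dB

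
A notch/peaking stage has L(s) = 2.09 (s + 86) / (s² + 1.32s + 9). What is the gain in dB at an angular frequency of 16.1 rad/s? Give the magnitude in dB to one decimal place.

-2.8 dB

|j16.1 + 86| = √(16.1² + 86²) = 87.49
|(j16.1)² + 1.32(j16.1) + 9| = |-250.21 + j21.252| = 251.1
|L(j16.1)| = 2.09 × 87.49 / 251.1 = 0.72821
20 log₁₀(0.72821) = -2.75 dB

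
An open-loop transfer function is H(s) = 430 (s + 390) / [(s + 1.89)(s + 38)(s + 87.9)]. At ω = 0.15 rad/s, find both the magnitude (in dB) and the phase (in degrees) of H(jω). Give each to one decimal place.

|H| = 28.5 dB, ∠H = -4.8 deg

|j0.15 + 390| = √(0.15² + 390²) = 390
|j0.15 + 1.89| = √(0.15² + 1.89²) = 1.896
|j0.15 + 38| = √(0.15² + 38²) = 38
|j0.15 + 87.9| = √(0.15² + 87.9²) = 87.9
|H(j0.15)| = 430 × 390 / (1.896 × 38 × 87.9) = 26.481
20 log₁₀(26.481) = 28.46 dB
∠(j0.15 + 390) = arctan(0.15/390) = 0.02°
∠(j0.15 + 1.89) = arctan(0.15/1.89) = 4.54°
∠(j0.15 + 38) = arctan(0.15/38) = 0.23°
∠(j0.15 + 87.9) = arctan(0.15/87.9) = 0.10°
∠H(j0.15) = 0.02° − (4.54° + 0.23° + 0.10°) = -4.84°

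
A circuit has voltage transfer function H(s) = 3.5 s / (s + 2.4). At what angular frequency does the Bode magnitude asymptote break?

2.4 rad s⁻¹

The single real pole at s = −2.4 gives a corner at ω = 2.4 rad s⁻¹.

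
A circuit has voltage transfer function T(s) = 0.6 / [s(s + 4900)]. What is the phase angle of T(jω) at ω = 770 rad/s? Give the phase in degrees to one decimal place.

-98.9°

∠(j770 + 4900) = arctan(770/4900) = 8.93°
∠(j770) = 90.00°
∠T(j770) = − (8.93° + 90.00°) = -98.93°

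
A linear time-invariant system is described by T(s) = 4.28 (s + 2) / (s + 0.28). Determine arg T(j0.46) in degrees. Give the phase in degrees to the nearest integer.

∠(j0.46 + 2) = arctan(0.46/2) = 12.95°
∠(j0.46 + 0.28) = arctan(0.46/0.28) = 58.67°
∠T(j0.46) = 12.95° − 58.67° = -45.72°

-46°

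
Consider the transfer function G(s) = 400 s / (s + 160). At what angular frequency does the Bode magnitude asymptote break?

160 rad/s

The single real pole at s = −160 gives a corner at ω = 160 rad/s.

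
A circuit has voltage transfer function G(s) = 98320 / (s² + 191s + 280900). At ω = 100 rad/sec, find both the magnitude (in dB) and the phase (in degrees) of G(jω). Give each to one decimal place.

|(j100)² + 191(j100) + 280900| = |2.709e+05 + j19100| = 2.716e+05
|G(j100)| = 98320 / 2.716e+05 = 0.36204
20 log₁₀(0.36204) = -8.82 dB
∠[(j100)² + 191(j100) + 280900] = ∠[2.709e+05 + j19100] = 4.03°
∠G(j100) = −4.03° = -4.03°

|G| = -8.8 dB, ∠G = -4.0°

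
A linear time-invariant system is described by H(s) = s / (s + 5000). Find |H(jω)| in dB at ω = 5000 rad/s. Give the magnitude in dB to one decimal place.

|j5000| = 5000
|j5000 + 5000| = √(5000² + 5000²) = 7071
|H(j5000)| = 1 × 5000 / 7071 = 0.70711
20 log₁₀(0.70711) = -3.01 dB

-3.0 dB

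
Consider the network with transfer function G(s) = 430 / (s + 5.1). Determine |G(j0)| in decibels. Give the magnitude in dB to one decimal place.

G(0) = 430 / 5.1 = 84.314
20 log₁₀(84.314) = 38.52 dB

38.5 dB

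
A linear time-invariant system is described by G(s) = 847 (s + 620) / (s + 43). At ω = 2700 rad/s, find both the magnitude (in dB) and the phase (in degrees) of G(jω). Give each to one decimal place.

|j2700 + 620| = √(2700² + 620²) = 2770
|j2700 + 43| = √(2700² + 43²) = 2700
|G(j2700)| = 847 × 2770 / 2700 = 868.93
20 log₁₀(868.93) = 58.78 dB
∠(j2700 + 620) = arctan(2700/620) = 77.07°
∠(j2700 + 43) = arctan(2700/43) = 89.09°
∠G(j2700) = 77.07° − 89.09° = -12.02°

|G| = 58.8 dB, ∠G = -12.0 deg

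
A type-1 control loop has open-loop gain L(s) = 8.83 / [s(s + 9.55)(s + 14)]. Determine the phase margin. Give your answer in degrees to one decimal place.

89.3°

Gain crossover: |L(jω)| = 1 at ω ≈ 0.066 rad/sec.
∠L(j0.066) = −90° − arctan(0.066/9.55) − arctan(0.066/14) ≈ -90.67°
PM = 180° + (-90.67°) = 89.33°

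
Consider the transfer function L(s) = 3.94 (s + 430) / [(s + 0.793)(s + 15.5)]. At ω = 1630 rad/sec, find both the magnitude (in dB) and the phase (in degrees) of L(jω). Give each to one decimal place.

|j1630 + 430| = √(1630² + 430²) = 1686
|j1630 + 0.793| = √(1630² + 0.793²) = 1630
|j1630 + 15.5| = √(1630² + 15.5²) = 1630
|L(j1630)| = 3.94 × 1686 / (1630 × 1630) = 0.0024998
20 log₁₀(0.0024998) = -52.04 dB
∠(j1630 + 430) = arctan(1630/430) = 75.22°
∠(j1630 + 0.793) = arctan(1630/0.793) = 89.97°
∠(j1630 + 15.5) = arctan(1630/15.5) = 89.46°
∠L(j1630) = 75.22° − (89.97° + 89.46°) = -104.21°

|L| = -52.0 dB, ∠L = -104.2°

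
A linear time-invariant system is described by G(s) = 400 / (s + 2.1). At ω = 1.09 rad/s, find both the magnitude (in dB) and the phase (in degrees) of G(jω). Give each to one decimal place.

|j1.09 + 2.1| = √(1.09² + 2.1²) = 2.366
|G(j1.09)| = 400 / 2.366 = 169.06
20 log₁₀(169.06) = 44.56 dB
∠(j1.09 + 2.1) = arctan(1.09/2.1) = 27.43°
∠G(j1.09) = −27.43° = -27.43°

|G| = 44.6 dB, ∠G = -27.4 deg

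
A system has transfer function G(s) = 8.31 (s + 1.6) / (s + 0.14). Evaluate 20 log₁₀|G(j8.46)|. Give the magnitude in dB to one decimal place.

18.5 dB

|j8.46 + 1.6| = √(8.46² + 1.6²) = 8.61
|j8.46 + 0.14| = √(8.46² + 0.14²) = 8.461
|G(j8.46)| = 8.31 × 8.61 / 8.461 = 8.4562
20 log₁₀(8.4562) = 18.54 dB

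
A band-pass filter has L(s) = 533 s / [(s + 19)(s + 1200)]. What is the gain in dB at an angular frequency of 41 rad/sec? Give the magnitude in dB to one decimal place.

|j41| = 41
|j41 + 19| = √(41² + 19²) = 45.19
|j41 + 1200| = √(41² + 1200²) = 1201
|L(j41)| = 533 × 41 / (45.19 × 1201) = 0.40276
20 log₁₀(0.40276) = -7.90 dB

-7.9 dB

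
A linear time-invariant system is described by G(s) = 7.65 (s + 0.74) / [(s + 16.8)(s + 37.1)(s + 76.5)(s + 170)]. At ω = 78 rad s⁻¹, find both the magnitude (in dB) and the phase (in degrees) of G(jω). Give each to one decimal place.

|j78 + 0.74| = √(78² + 0.74²) = 78
|j78 + 16.8| = √(78² + 16.8²) = 79.79
|j78 + 37.1| = √(78² + 37.1²) = 86.37
|j78 + 76.5| = √(78² + 76.5²) = 109.3
|j78 + 170| = √(78² + 170²) = 187
|G(j78)| = 7.65 × 78 / (79.79 × 86.37 × 109.3 × 187) = 4.2372e-06
20 log₁₀(4.2372e-06) = -107.46 dB
∠(j78 + 0.74) = arctan(78/0.74) = 89.46°
∠(j78 + 16.8) = arctan(78/16.8) = 77.85°
∠(j78 + 37.1) = arctan(78/37.1) = 64.56°
∠(j78 + 76.5) = arctan(78/76.5) = 45.56°
∠(j78 + 170) = arctan(78/170) = 24.65°
∠G(j78) = 89.46° − (77.85° + 64.56° + 45.56° + 24.65°) = -123.15°

|G| = -107.5 dB, ∠G = -123.2°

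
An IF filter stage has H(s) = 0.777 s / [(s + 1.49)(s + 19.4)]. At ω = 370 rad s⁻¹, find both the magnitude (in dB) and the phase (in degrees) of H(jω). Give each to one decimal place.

|j370| = 370
|j370 + 1.49| = √(370² + 1.49²) = 370
|j370 + 19.4| = √(370² + 19.4²) = 370.5
|H(j370)| = 0.777 × 370 / (370 × 370.5) = 0.0020971
20 log₁₀(0.0020971) = -53.57 dB
∠(j370) = 90.00°
∠(j370 + 1.49) = arctan(370/1.49) = 89.77°
∠(j370 + 19.4) = arctan(370/19.4) = 87.00°
∠H(j370) = 90.00° − (89.77° + 87.00°) = -86.77°

|H| = -53.6 dB, ∠H = -86.8°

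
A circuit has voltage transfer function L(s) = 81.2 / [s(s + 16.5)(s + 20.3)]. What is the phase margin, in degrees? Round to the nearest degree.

Gain crossover: |L(jω)| = 1 at ω ≈ 0.242 rad/s.
∠L(j0.242) = −90° − arctan(0.242/16.5) − arctan(0.242/20.3) ≈ -91.53°
PM = 180° + (-91.53°) = 88.47°

88°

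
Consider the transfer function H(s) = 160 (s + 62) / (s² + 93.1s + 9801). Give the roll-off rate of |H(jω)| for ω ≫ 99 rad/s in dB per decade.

-20 dB/decade

With 1 zero and 2 poles, the high-frequency asymptotic slope is 20 × (1 − 2) = -20 dB/decade.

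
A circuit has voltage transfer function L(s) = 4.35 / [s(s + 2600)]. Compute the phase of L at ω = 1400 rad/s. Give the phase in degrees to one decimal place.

∠(j1400 + 2600) = arctan(1400/2600) = 28.30°
∠(j1400) = 90.00°
∠L(j1400) = − (28.30° + 90.00°) = -118.30°

-118.3 deg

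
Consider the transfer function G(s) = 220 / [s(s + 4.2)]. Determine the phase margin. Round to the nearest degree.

Gain crossover: |G(jω)| = 1 at ω ≈ 14.5 rad/s.
∠G(j14.5) = −90° − arctan(14.5/4.2) ≈ -163.89°
PM = 180° + (-163.89°) = 16.11°

16°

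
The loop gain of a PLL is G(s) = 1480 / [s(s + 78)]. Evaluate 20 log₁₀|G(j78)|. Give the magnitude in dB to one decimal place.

|j78 + 78| = √(78² + 78²) = 110.3
|j78| = 78
|G(j78)| = 1480 / (110.3 × 78) = 0.17201
20 log₁₀(0.17201) = -15.29 dB

-15.3 dB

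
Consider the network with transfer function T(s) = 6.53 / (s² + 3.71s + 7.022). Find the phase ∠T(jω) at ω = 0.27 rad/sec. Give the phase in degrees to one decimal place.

∠[(j0.27)² + 3.71(j0.27) + 7.022] = ∠[6.9491 + j1.0017] = 8.20°
∠T(j0.27) = −8.20° = -8.20°

-8.2°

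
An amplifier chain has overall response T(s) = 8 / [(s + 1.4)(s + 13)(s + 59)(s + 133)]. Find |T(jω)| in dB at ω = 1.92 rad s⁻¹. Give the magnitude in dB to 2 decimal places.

-89.73 dB

|j1.92 + 1.4| = √(1.92² + 1.4²) = 2.376
|j1.92 + 13| = √(1.92² + 13²) = 13.14
|j1.92 + 59| = √(1.92² + 59²) = 59.03
|j1.92 + 133| = √(1.92² + 133²) = 133
|T(j1.92)| = 8 / (2.376 × 13.14 × 59.03 × 133) = 3.2628e-05
20 log₁₀(3.2628e-05) = -89.728 dB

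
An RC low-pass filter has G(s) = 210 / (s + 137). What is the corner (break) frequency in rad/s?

The single real pole at s = −137 gives a corner at ω = 137 rad/s.

137 rad/s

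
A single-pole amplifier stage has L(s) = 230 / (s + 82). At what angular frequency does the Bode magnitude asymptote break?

The single real pole at s = −82 gives a corner at ω = 82 rad/s.

82 rad/s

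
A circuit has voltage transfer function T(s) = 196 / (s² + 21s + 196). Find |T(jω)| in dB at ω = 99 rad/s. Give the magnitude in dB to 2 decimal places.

|(j99)² + 21(j99) + 196| = |-9605 + j2079| = 9827
|T(j99)| = 196 / 9827 = 0.019944
20 log₁₀(0.019944) = -34.004 dB

-34.00 dB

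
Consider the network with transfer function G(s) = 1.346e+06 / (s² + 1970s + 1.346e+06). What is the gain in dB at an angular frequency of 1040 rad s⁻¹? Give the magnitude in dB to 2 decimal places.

|(j1040)² + 1970(j1040) + 1.346e+06| = |2.644e+05 + j2.0488e+06| = 2.066e+06
|G(j1040)| = 1.346e+06 / 2.066e+06 = 0.65157
20 log₁₀(0.65157) = -3.721 dB

-3.72 dB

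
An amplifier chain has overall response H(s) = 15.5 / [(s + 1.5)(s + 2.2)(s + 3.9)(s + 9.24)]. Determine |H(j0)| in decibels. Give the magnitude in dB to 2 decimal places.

H(0) = 15.5 / (1.5 × 2.2 × 3.9 × 9.24) = 0.13034
20 log₁₀(0.13034) = -17.698 dB

-17.70 dB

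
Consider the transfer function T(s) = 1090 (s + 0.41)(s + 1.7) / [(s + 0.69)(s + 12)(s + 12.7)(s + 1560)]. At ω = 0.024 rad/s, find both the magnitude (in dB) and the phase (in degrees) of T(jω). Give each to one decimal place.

|j0.024 + 0.41| = √(0.024² + 0.41²) = 0.4107
|j0.024 + 1.7| = √(0.024² + 1.7²) = 1.7
|j0.024 + 0.69| = √(0.024² + 0.69²) = 0.6904
|j0.024 + 12| = √(0.024² + 12²) = 12
|j0.024 + 12.7| = √(0.024² + 12.7²) = 12.7
|j0.024 + 1560| = √(0.024² + 1560²) = 1560
|T(j0.024)| = 1090 × 0.4107 × 1.7 / (0.6904 × 12 × 12.7 × 1560) = 0.0046368
20 log₁₀(0.0046368) = -46.68 dB
∠(j0.024 + 0.41) = arctan(0.024/0.41) = 3.35°
∠(j0.024 + 1.7) = arctan(0.024/1.7) = 0.81°
∠(j0.024 + 0.69) = arctan(0.024/0.69) = 1.99°
∠(j0.024 + 12) = arctan(0.024/12) = 0.11°
∠(j0.024 + 12.7) = arctan(0.024/12.7) = 0.11°
∠(j0.024 + 1560) = arctan(0.024/1560) = 0.00°
∠T(j0.024) = 3.35° + 0.81° − (1.99° + 0.11° + 0.11° + 0.00°) = 1.94°

|T| = -46.7 dB, ∠T = 1.9°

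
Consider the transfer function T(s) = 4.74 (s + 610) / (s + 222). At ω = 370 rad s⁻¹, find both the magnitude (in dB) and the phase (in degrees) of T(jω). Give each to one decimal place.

|T| = 17.9 dB, ∠T = -27.8°

|j370 + 610| = √(370² + 610²) = 713.4
|j370 + 222| = √(370² + 222²) = 431.5
|T(j370)| = 4.74 × 713.4 / 431.5 = 7.8373
20 log₁₀(7.8373) = 17.88 dB
∠(j370 + 610) = arctan(370/610) = 31.24°
∠(j370 + 222) = arctan(370/222) = 59.04°
∠T(j370) = 31.24° − 59.04° = -27.80°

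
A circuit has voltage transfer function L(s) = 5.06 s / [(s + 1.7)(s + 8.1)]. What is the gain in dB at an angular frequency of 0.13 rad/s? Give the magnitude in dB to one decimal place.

|j0.13| = 0.13
|j0.13 + 1.7| = √(0.13² + 1.7²) = 1.705
|j0.13 + 8.1| = √(0.13² + 8.1²) = 8.101
|L(j0.13)| = 5.06 × 0.13 / (1.705 × 8.101) = 0.047625
20 log₁₀(0.047625) = -26.44 dB

-26.4 dB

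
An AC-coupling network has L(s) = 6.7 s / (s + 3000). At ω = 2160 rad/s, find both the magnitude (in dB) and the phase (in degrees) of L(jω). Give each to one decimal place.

|L| = 11.9 dB, ∠L = 54.2 deg

|j2160| = 2160
|j2160 + 3000| = √(2160² + 3000²) = 3697
|L(j2160)| = 6.7 × 2160 / 3697 = 3.9148
20 log₁₀(3.9148) = 11.85 dB
∠(j2160) = 90.00°
∠(j2160 + 3000) = arctan(2160/3000) = 35.75°
∠L(j2160) = 90.00° − 35.75° = 54.25°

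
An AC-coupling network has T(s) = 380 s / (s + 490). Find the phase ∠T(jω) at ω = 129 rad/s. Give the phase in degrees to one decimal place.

∠(j129) = 90.00°
∠(j129 + 490) = arctan(129/490) = 14.75°
∠T(j129) = 90.00° − 14.75° = 75.25°

75.3°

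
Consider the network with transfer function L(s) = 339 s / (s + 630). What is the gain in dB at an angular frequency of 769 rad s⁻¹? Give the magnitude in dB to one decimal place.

|j769| = 769
|j769 + 630| = √(769² + 630²) = 994.1
|L(j769)| = 339 × 769 / 994.1 = 262.23
20 log₁₀(262.23) = 48.37 dB

48.4 dB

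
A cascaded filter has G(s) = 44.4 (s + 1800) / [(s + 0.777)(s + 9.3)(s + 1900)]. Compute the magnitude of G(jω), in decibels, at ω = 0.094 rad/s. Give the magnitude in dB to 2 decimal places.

15.24 dB

|j0.094 + 1800| = √(0.094² + 1800²) = 1800
|j0.094 + 0.777| = √(0.094² + 0.777²) = 0.7827
|j0.094 + 9.3| = √(0.094² + 9.3²) = 9.3
|j0.094 + 1900| = √(0.094² + 1900²) = 1900
|G(j0.094)| = 44.4 × 1800 / (0.7827 × 9.3 × 1900) = 5.7786
20 log₁₀(5.7786) = 15.236 dB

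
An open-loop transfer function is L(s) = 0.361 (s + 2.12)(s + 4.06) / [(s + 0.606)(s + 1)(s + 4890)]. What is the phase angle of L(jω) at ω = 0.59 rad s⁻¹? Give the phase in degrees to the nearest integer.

-51°

∠(j0.59 + 2.12) = arctan(0.59/2.12) = 15.55°
∠(j0.59 + 4.06) = arctan(0.59/4.06) = 8.27°
∠(j0.59 + 0.606) = arctan(0.59/0.606) = 44.23°
∠(j0.59 + 1) = arctan(0.59/1) = 30.54°
∠(j0.59 + 4890) = arctan(0.59/4890) = 0.01°
∠L(j0.59) = 15.55° + 8.27° − (44.23° + 30.54° + 0.01°) = -50.96°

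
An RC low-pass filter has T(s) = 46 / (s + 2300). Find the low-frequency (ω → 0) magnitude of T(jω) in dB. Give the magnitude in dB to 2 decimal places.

-33.98 dB

T(0) = 46 / 2300 = 0.02
20 log₁₀(0.02) = -33.979 dB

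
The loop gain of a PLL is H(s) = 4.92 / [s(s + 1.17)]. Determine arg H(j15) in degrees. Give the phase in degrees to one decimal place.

-175.5 deg

∠(j15 + 1.17) = arctan(15/1.17) = 85.54°
∠(j15) = 90.00°
∠H(j15) = − (85.54° + 90.00°) = -175.54°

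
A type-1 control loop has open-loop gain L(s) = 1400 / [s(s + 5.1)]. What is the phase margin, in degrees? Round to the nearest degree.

8°

Gain crossover: |L(jω)| = 1 at ω ≈ 37.2 rad/s.
∠L(j37.2) = −90° − arctan(37.2/5.1) ≈ -172.20°
PM = 180° + (-172.20°) = 7.80°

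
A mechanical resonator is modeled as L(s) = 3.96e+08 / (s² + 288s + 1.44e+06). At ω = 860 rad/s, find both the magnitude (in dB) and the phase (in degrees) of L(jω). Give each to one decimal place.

|(j860)² + 288(j860) + 1.44e+06| = |7.004e+05 + j2.4768e+05| = 7.429e+05
|L(j860)| = 3.96e+08 / 7.429e+05 = 533.04
20 log₁₀(533.04) = 54.54 dB
∠[(j860)² + 288(j860) + 1.44e+06] = ∠[7.004e+05 + j2.4768e+05] = 19.47°
∠L(j860) = −19.47° = -19.47°

|L| = 54.5 dB, ∠L = -19.5°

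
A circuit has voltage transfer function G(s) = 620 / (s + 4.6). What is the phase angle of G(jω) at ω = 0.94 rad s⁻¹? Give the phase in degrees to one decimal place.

∠(j0.94 + 4.6) = arctan(0.94/4.6) = 11.55°
∠G(j0.94) = −11.55° = -11.55°

-11.5°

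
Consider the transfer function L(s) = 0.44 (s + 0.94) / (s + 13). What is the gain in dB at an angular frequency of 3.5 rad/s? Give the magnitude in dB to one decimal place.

|j3.5 + 0.94| = √(3.5² + 0.94²) = 3.624
|j3.5 + 13| = √(3.5² + 13²) = 13.46
|L(j3.5)| = 0.44 × 3.624 / 13.46 = 0.11844
20 log₁₀(0.11844) = -18.53 dB

-18.5 dB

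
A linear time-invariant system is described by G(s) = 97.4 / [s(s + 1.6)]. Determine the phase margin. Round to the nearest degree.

9°

Gain crossover: |G(jω)| = 1 at ω ≈ 9.8 rad s⁻¹.
∠G(j9.8) = −90° − arctan(9.8/1.6) ≈ -170.73°
PM = 180° + (-170.73°) = 9.27°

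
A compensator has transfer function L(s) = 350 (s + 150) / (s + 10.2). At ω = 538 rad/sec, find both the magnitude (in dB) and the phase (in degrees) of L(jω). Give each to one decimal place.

|j538 + 150| = √(538² + 150²) = 558.5
|j538 + 10.2| = √(538² + 10.2²) = 538.1
|L(j538)| = 350 × 558.5 / 538.1 = 363.28
20 log₁₀(363.28) = 51.20 dB
∠(j538 + 150) = arctan(538/150) = 74.42°
∠(j538 + 10.2) = arctan(538/10.2) = 88.91°
∠L(j538) = 74.42° − 88.91° = -14.49°

|L| = 51.2 dB, ∠L = -14.5°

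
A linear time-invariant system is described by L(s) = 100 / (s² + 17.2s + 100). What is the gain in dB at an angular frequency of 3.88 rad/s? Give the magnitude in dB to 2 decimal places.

-0.67 dB

|(j3.88)² + 17.2(j3.88) + 100| = |84.946 + j66.736| = 108
|L(j3.88)| = 100 / 108 = 0.92571
20 log₁₀(0.92571) = -0.671 dB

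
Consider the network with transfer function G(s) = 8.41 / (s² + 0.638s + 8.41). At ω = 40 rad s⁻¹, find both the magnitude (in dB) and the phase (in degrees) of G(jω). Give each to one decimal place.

|(j40)² + 0.638(j40) + 8.41| = |-1591.6 + j25.52| = 1592
|G(j40)| = 8.41 / 1592 = 0.0052833
20 log₁₀(0.0052833) = -45.54 dB
∠[(j40)² + 0.638(j40) + 8.41] = ∠[-1591.6 + j25.52] = 179.08°
∠G(j40) = −179.08° = -179.08°

|G| = -45.5 dB, ∠G = -179.1°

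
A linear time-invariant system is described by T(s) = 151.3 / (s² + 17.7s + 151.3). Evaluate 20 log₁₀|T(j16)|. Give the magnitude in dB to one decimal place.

-6.0 dB

|(j16)² + 17.7(j16) + 151.3| = |-104.7 + j283.2| = 301.9
|T(j16)| = 151.3 / 301.9 = 0.5011
20 log₁₀(0.5011) = -6.00 dB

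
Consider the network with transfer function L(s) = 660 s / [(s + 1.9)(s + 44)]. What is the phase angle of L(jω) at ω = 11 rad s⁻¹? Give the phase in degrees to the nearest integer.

-4 deg

∠(j11) = 90.00°
∠(j11 + 1.9) = arctan(11/1.9) = 80.20°
∠(j11 + 44) = arctan(11/44) = 14.04°
∠L(j11) = 90.00° − (80.20° + 14.04°) = -4.24°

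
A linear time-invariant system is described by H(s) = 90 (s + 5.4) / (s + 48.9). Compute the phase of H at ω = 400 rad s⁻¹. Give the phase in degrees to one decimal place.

∠(j400 + 5.4) = arctan(400/5.4) = 89.23°
∠(j400 + 48.9) = arctan(400/48.9) = 83.03°
∠H(j400) = 89.23° − 83.03° = 6.20°

6.2°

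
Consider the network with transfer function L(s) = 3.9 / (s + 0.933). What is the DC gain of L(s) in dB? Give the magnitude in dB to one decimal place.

12.4 dB

L(0) = 3.9 / 0.933 = 4.1801
20 log₁₀(4.1801) = 12.42 dB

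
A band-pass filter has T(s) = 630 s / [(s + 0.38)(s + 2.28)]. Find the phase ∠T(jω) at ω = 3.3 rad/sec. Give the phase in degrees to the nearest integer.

∠(j3.3) = 90.00°
∠(j3.3 + 0.38) = arctan(3.3/0.38) = 83.43°
∠(j3.3 + 2.28) = arctan(3.3/2.28) = 55.36°
∠T(j3.3) = 90.00° − (83.43° + 55.36°) = -48.79°

-49 deg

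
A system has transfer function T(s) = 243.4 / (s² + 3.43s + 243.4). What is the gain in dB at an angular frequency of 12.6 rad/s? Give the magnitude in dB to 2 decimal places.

|(j12.6)² + 3.43(j12.6) + 243.4| = |84.64 + j43.218| = 95.04
|T(j12.6)| = 243.4 / 95.04 = 2.5612
20 log₁₀(2.5612) = 8.169 dB

8.17 dB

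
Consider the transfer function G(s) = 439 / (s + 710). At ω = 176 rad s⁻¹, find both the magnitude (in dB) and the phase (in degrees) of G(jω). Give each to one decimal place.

|j176 + 710| = √(176² + 710²) = 731.5
|G(j176)| = 439 / 731.5 = 0.60015
20 log₁₀(0.60015) = -4.43 dB
∠(j176 + 710) = arctan(176/710) = 13.92°
∠G(j176) = −13.92° = -13.92°

|G| = -4.4 dB, ∠G = -13.9°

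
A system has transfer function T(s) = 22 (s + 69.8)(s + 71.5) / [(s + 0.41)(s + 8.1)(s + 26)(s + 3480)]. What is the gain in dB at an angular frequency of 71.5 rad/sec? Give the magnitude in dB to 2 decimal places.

|j71.5 + 69.8| = √(71.5² + 69.8²) = 99.92
|j71.5 + 71.5| = √(71.5² + 71.5²) = 101.1
|j71.5 + 0.41| = √(71.5² + 0.41²) = 71.5
|j71.5 + 8.1| = √(71.5² + 8.1²) = 71.96
|j71.5 + 26| = √(71.5² + 26²) = 76.08
|j71.5 + 3480| = √(71.5² + 3480²) = 3481
|T(j71.5)| = 22 × 99.92 × 101.1 / (71.5 × 71.96 × 76.08 × 3481) = 0.00016314
20 log₁₀(0.00016314) = -75.749 dB

-75.75 dB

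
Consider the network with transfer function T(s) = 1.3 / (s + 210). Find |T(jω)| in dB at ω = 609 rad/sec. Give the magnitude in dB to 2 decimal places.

-53.90 dB

|j609 + 210| = √(609² + 210²) = 644.2
|T(j609)| = 1.3 / 644.2 = 0.002018
20 log₁₀(0.002018) = -53.901 dB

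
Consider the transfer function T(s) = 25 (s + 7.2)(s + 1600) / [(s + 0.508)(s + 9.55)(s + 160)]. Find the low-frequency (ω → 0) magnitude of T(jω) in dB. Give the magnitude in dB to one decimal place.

T(0) = 25 × 7.2 × 1600 / (0.508 × 9.55 × 160) = 371.03
20 log₁₀(371.03) = 51.39 dB

51.4 dB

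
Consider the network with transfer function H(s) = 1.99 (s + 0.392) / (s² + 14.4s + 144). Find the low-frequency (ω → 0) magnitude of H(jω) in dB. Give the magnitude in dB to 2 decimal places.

-45.32 dB

H(0) = 1.99 × 0.392 / 144 = 0.0054172
20 log₁₀(0.0054172) = -45.324 dB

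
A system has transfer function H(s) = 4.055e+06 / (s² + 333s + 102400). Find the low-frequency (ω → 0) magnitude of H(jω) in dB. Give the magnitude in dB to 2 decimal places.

H(0) = 4.055e+06 / 102400 = 39.6
20 log₁₀(39.6) = 31.954 dB

31.95 dB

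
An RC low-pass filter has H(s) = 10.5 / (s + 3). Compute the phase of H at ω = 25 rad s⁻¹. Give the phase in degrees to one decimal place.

-83.2 deg

∠(j25 + 3) = arctan(25/3) = 83.16°
∠H(j25) = −83.16° = -83.16°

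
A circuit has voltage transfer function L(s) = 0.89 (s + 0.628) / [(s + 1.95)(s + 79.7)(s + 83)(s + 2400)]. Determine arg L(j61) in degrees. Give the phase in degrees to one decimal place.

-74.0°

∠(j61 + 0.628) = arctan(61/0.628) = 89.41°
∠(j61 + 1.95) = arctan(61/1.95) = 88.17°
∠(j61 + 79.7) = arctan(61/79.7) = 37.43°
∠(j61 + 83) = arctan(61/83) = 36.31°
∠(j61 + 2400) = arctan(61/2400) = 1.46°
∠L(j61) = 89.41° − (88.17° + 37.43° + 36.31° + 1.46°) = -73.96°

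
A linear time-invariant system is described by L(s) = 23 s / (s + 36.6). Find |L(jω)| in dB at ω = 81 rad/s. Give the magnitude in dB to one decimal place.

|j81| = 81
|j81 + 36.6| = √(81² + 36.6²) = 88.89
|L(j81)| = 23 × 81 / 88.89 = 20.96
20 log₁₀(20.96) = 26.43 dB

26.4 dB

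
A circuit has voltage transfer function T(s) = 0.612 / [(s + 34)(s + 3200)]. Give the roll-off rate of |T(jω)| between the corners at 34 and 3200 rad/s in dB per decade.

In this band the factors already past their corner are: pole at 34; net slope = -20 dB/decade.

-20 dB/decade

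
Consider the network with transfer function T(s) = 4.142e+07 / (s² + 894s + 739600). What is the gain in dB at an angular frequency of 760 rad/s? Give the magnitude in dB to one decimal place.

35.5 dB

|(j760)² + 894(j760) + 739600| = |1.62e+05 + j6.7944e+05| = 6.985e+05
|T(j760)| = 4.142e+07 / 6.985e+05 = 59.3
20 log₁₀(59.3) = 35.46 dB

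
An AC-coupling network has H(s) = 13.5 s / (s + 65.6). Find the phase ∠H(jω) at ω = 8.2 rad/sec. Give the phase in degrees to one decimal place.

82.9°

∠(j8.2) = 90.00°
∠(j8.2 + 65.6) = arctan(8.2/65.6) = 7.13°
∠H(j8.2) = 90.00° − 7.13° = 82.87°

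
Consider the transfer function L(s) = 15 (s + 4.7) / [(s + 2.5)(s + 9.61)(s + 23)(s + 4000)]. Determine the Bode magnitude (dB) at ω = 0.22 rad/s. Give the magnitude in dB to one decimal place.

-90.0 dB

|j0.22 + 4.7| = √(0.22² + 4.7²) = 4.705
|j0.22 + 2.5| = √(0.22² + 2.5²) = 2.51
|j0.22 + 9.61| = √(0.22² + 9.61²) = 9.613
|j0.22 + 23| = √(0.22² + 23²) = 23
|j0.22 + 4000| = √(0.22² + 4000²) = 4000
|L(j0.22)| = 15 × 4.705 / (2.51 × 9.613 × 23 × 4000) = 3.1798e-05
20 log₁₀(3.1798e-05) = -89.95 dB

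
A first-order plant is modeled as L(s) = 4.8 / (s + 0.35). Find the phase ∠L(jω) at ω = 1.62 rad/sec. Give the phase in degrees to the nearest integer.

-78°

∠(j1.62 + 0.35) = arctan(1.62/0.35) = 77.81°
∠L(j1.62) = −77.81° = -77.81°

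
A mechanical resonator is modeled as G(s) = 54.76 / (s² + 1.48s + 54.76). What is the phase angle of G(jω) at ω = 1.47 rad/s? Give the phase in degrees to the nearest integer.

∠[(j1.47)² + 1.48(j1.47) + 54.76] = ∠[52.599 + j2.1756] = 2.37°
∠G(j1.47) = −2.37° = -2.37°

-2 deg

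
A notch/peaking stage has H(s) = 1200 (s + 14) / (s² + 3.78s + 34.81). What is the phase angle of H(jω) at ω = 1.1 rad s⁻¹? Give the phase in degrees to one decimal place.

∠(j1.1 + 14) = arctan(1.1/14) = 4.49°
∠[(j1.1)² + 3.78(j1.1) + 34.81] = ∠[33.6 + j4.158] = 7.05°
∠H(j1.1) = 4.49° − 7.05° = -2.56°

-2.6 deg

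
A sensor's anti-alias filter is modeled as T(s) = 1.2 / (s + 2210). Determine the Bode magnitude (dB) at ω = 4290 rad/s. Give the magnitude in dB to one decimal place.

|j4290 + 2210| = √(4290² + 2210²) = 4826
|T(j4290)| = 1.2 / 4826 = 0.00024866
20 log₁₀(0.00024866) = -72.09 dB

-72.1 dB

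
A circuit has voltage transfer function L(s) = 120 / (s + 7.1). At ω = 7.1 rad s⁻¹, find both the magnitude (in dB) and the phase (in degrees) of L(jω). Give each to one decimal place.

|L| = 21.5 dB, ∠L = -45.0°

|j7.1 + 7.1| = √(7.1² + 7.1²) = 10.04
|L(j7.1)| = 120 / 10.04 = 11.951
20 log₁₀(11.951) = 21.55 dB
∠(j7.1 + 7.1) = arctan(7.1/7.1) = 45.00°
∠L(j7.1) = −45.00° = -45.00°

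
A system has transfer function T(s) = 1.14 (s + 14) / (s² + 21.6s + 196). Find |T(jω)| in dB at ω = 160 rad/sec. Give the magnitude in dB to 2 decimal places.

|j160 + 14| = √(160² + 14²) = 160.6
|(j160)² + 21.6(j160) + 196| = |-25404 + j3456| = 2.564e+04
|T(j160)| = 1.14 × 160.6 / 2.564e+04 = 0.0071416
20 log₁₀(0.0071416) = -42.924 dB

-42.92 dB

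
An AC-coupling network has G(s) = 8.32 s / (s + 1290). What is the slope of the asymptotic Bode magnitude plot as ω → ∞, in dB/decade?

0 dB/decade

With 1 zero and 1 pole, the high-frequency asymptotic slope is 20 × (1 − 1) = 0 dB/decade.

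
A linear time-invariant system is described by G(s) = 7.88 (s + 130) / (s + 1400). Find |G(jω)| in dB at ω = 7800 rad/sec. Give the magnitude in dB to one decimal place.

|j7800 + 130| = √(7800² + 130²) = 7801
|j7800 + 1400| = √(7800² + 1400²) = 7925
|G(j7800)| = 7.88 × 7801 / 7925 = 7.7571
20 log₁₀(7.7571) = 17.79 dB

17.8 dB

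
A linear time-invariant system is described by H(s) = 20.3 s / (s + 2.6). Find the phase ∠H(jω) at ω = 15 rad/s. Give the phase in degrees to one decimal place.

∠(j15) = 90.00°
∠(j15 + 2.6) = arctan(15/2.6) = 80.17°
∠H(j15) = 90.00° − 80.17° = 9.83°

9.8°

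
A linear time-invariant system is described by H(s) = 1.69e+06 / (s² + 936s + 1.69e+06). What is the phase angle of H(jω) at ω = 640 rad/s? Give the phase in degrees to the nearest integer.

-25 deg

∠[(j640)² + 936(j640) + 1.69e+06] = ∠[1.2804e+06 + j5.9904e+05] = 25.07°
∠H(j640) = −25.07° = -25.07°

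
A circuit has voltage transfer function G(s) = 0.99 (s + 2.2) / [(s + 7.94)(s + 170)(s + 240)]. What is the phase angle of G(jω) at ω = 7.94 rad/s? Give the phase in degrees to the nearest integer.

∠(j7.94 + 2.2) = arctan(7.94/2.2) = 74.51°
∠(j7.94 + 7.94) = arctan(7.94/7.94) = 45.00°
∠(j7.94 + 170) = arctan(7.94/170) = 2.67°
∠(j7.94 + 240) = arctan(7.94/240) = 1.89°
∠G(j7.94) = 74.51° − (45.00° + 2.67° + 1.89°) = 24.94°

25°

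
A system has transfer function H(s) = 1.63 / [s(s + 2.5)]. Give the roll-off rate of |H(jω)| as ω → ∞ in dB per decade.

With 0 zeros and 2 poles, the high-frequency asymptotic slope is 20 × (0 − 2) = -40 dB/decade.

-40 dB/decade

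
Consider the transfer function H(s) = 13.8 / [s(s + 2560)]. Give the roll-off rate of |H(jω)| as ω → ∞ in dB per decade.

With 0 zeros and 2 poles, the high-frequency asymptotic slope is 20 × (0 − 2) = -40 dB/decade.

-40 dB/decade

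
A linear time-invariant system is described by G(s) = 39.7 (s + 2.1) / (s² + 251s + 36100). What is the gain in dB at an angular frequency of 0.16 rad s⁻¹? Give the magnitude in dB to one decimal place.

|j0.16 + 2.1| = √(0.16² + 2.1²) = 2.106
|(j0.16)² + 251(j0.16) + 36100| = |36100 + j40.16| = 3.61e+04
|G(j0.16)| = 39.7 × 2.106 / 3.61e+04 = 0.0023161
20 log₁₀(0.0023161) = -52.70 dB

-52.7 dB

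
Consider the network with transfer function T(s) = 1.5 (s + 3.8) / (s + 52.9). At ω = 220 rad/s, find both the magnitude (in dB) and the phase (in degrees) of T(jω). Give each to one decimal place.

|j220 + 3.8| = √(220² + 3.8²) = 220
|j220 + 52.9| = √(220² + 52.9²) = 226.3
|T(j220)| = 1.5 × 220 / 226.3 = 1.4586
20 log₁₀(1.4586) = 3.28 dB
∠(j220 + 3.8) = arctan(220/3.8) = 89.01°
∠(j220 + 52.9) = arctan(220/52.9) = 76.48°
∠T(j220) = 89.01° − 76.48° = 12.53°

|T| = 3.3 dB, ∠T = 12.5 deg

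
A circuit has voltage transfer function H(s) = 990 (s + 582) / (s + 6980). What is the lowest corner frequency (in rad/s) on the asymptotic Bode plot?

582 rad/s

Break frequencies occur at each pole and zero magnitude: 582 rad/s, 6980 rad/s.
The lowest is 582 rad/s.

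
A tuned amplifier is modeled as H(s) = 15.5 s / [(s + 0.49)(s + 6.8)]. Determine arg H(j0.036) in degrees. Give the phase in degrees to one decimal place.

85.5°

∠(j0.036) = 90.00°
∠(j0.036 + 0.49) = arctan(0.036/0.49) = 4.20°
∠(j0.036 + 6.8) = arctan(0.036/6.8) = 0.30°
∠H(j0.036) = 90.00° − (4.20° + 0.30°) = 85.49°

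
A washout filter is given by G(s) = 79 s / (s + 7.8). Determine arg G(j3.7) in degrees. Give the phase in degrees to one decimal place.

64.6 deg

∠(j3.7) = 90.00°
∠(j3.7 + 7.8) = arctan(3.7/7.8) = 25.38°
∠G(j3.7) = 90.00° − 25.38° = 64.62°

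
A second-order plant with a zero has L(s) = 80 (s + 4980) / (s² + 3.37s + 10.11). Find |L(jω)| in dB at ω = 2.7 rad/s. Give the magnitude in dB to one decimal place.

|j2.7 + 4980| = √(2.7² + 4980²) = 4980
|(j2.7)² + 3.37(j2.7) + 10.11| = |2.82 + j9.099| = 9.526
|L(j2.7)| = 80 × 4980 / 9.526 = 41822
20 log₁₀(41822) = 92.43 dB

92.4 dB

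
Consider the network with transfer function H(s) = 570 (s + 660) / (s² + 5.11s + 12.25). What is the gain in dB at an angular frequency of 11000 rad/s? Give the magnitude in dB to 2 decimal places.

-25.69 dB

|j11000 + 660| = √(11000² + 660²) = 1.102e+04
|(j11000)² + 5.11(j11000) + 12.25| = |-1.21e+08 + j56210| = 1.21e+08
|H(j11000)| = 570 × 1.102e+04 / 1.21e+08 = 0.051911
20 log₁₀(0.051911) = -25.695 dB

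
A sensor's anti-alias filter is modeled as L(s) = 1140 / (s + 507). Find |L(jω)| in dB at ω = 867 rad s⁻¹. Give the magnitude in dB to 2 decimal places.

|j867 + 507| = √(867² + 507²) = 1004
|L(j867)| = 1140 / 1004 = 1.1351
20 log₁₀(1.1351) = 1.100 dB

1.10 dB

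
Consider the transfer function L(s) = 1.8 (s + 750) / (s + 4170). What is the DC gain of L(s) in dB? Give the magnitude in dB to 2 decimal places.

-9.80 dB

L(0) = 1.8 × 750 / 4170 = 0.32374
20 log₁₀(0.32374) = -9.796 dB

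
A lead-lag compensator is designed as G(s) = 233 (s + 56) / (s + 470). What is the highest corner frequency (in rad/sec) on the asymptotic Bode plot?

Break frequencies occur at each pole and zero magnitude: 56 rad/sec, 470 rad/sec.
The highest is 470 rad/sec.

470 rad/sec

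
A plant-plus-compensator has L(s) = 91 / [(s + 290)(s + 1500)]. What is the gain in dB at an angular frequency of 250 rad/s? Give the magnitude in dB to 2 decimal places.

-76.12 dB

|j250 + 290| = √(250² + 290²) = 382.9
|j250 + 1500| = √(250² + 1500²) = 1521
|L(j250)| = 91 / (382.9 × 1521) = 0.00015629
20 log₁₀(0.00015629) = -76.121 dB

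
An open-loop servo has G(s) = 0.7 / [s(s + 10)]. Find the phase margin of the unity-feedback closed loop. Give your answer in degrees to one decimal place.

89.6°

Gain crossover: |G(jω)| = 1 at ω ≈ 0.07 rad/sec.
∠G(j0.07) = −90° − arctan(0.07/10) ≈ -90.40°
PM = 180° + (-90.40°) = 89.60°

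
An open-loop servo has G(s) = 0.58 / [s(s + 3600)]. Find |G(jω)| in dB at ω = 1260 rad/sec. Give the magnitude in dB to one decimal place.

-138.4 dB

|j1260 + 3600| = √(1260² + 3600²) = 3814
|j1260| = 1260
|G(j1260)| = 0.58 / (3814 × 1260) = 1.2069e-07
20 log₁₀(1.2069e-07) = -138.37 dB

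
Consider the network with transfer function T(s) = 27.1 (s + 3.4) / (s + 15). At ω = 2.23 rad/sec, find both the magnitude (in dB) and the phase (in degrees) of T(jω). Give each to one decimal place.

|j2.23 + 3.4| = √(2.23² + 3.4²) = 4.066
|j2.23 + 15| = √(2.23² + 15²) = 15.16
|T(j2.23)| = 27.1 × 4.066 / 15.16 = 7.2662
20 log₁₀(7.2662) = 17.23 dB
∠(j2.23 + 3.4) = arctan(2.23/3.4) = 33.26°
∠(j2.23 + 15) = arctan(2.23/15) = 8.46°
∠T(j2.23) = 33.26° − 8.46° = 24.80°

|T| = 17.2 dB, ∠T = 24.8°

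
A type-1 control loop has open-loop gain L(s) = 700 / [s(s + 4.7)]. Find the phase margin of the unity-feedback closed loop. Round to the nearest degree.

10°

Gain crossover: |L(jω)| = 1 at ω ≈ 26.2 rad s⁻¹.
∠L(j26.2) = −90° − arctan(26.2/4.7) ≈ -169.85°
PM = 180° + (-169.85°) = 10.15°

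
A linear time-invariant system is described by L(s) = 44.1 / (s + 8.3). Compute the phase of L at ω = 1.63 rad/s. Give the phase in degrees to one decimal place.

∠(j1.63 + 8.3) = arctan(1.63/8.3) = 11.11°
∠L(j1.63) = −11.11° = -11.11°

-11.1 deg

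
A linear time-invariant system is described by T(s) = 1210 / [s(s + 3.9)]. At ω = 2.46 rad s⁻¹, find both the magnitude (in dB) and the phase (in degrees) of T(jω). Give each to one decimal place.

|T| = 40.6 dB, ∠T = -122.2°

|j2.46 + 3.9| = √(2.46² + 3.9²) = 4.611
|j2.46| = 2.46
|T(j2.46)| = 1210 / (4.611 × 2.46) = 106.67
20 log₁₀(106.67) = 40.56 dB
∠(j2.46 + 3.9) = arctan(2.46/3.9) = 32.24°
∠(j2.46) = 90.00°
∠T(j2.46) = − (32.24° + 90.00°) = -122.24°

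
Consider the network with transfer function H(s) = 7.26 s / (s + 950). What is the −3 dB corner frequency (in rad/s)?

950 rad/s

For a single-pole high-pass, the −3 dB point is at the pole: ω = 950 rad/s.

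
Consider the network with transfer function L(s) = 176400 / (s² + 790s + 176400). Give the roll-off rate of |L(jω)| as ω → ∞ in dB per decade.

-40 dB/decade

With 0 zeros and 2 poles, the high-frequency asymptotic slope is 20 × (0 − 2) = -40 dB/decade.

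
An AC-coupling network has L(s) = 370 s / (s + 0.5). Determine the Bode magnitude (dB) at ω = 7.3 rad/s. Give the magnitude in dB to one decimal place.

51.3 dB

|j7.3| = 7.3
|j7.3 + 0.5| = √(7.3² + 0.5²) = 7.317
|L(j7.3)| = 370 × 7.3 / 7.317 = 369.14
20 log₁₀(369.14) = 51.34 dB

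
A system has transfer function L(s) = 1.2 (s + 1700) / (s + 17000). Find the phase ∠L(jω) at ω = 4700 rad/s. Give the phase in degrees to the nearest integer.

∠(j4700 + 1700) = arctan(4700/1700) = 70.11°
∠(j4700 + 17000) = arctan(4700/17000) = 15.45°
∠L(j4700) = 70.11° − 15.45° = 54.66°

55°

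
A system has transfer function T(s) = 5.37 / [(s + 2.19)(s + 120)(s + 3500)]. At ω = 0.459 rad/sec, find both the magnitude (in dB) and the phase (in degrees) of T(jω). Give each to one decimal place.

|j0.459 + 2.19| = √(0.459² + 2.19²) = 2.238
|j0.459 + 120| = √(0.459² + 120²) = 120
|j0.459 + 3500| = √(0.459² + 3500²) = 3500
|T(j0.459)| = 5.37 / (2.238 × 120 × 3500) = 5.714e-06
20 log₁₀(5.714e-06) = -104.86 dB
∠(j0.459 + 2.19) = arctan(0.459/2.19) = 11.84°
∠(j0.459 + 120) = arctan(0.459/120) = 0.22°
∠(j0.459 + 3500) = arctan(0.459/3500) = 0.01°
∠T(j0.459) = − (11.84° + 0.22° + 0.01°) = -12.06°

|T| = -104.9 dB, ∠T = -12.1°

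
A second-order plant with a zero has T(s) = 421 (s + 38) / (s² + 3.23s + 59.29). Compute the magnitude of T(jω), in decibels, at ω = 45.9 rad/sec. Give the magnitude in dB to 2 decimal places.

|j45.9 + 38| = √(45.9² + 38²) = 59.59
|(j45.9)² + 3.23(j45.9) + 59.29| = |-2047.5 + j148.26| = 2053
|T(j45.9)| = 421 × 59.59 / 2053 = 12.22
20 log₁₀(12.22) = 21.742 dB

21.74 dB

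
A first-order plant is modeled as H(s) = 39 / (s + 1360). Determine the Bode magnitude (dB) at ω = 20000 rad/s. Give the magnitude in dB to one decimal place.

-54.2 dB

|j20000 + 1360| = √(20000² + 1360²) = 2.005e+04
|H(j20000)| = 39 / 2.005e+04 = 0.0019455
20 log₁₀(0.0019455) = -54.22 dB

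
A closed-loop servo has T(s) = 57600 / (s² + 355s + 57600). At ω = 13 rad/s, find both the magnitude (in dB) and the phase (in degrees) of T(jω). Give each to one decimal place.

|(j13)² + 355(j13) + 57600| = |57431 + j4615| = 5.762e+04
|T(j13)| = 57600 / 5.762e+04 = 0.99972
20 log₁₀(0.99972) = -0.00 dB
∠[(j13)² + 355(j13) + 57600] = ∠[57431 + j4615] = 4.59°
∠T(j13) = −4.59° = -4.59°

|T| = -0.0 dB, ∠T = -4.6°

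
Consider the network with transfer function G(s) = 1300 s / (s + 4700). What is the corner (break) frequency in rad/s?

4700 rad/s

The single real pole at s = −4700 gives a corner at ω = 4700 rad/s.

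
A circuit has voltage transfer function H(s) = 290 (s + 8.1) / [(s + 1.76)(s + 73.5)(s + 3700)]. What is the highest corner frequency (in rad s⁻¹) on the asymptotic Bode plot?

3700 rad s⁻¹

Break frequencies occur at each pole and zero magnitude: 1.76 rad s⁻¹, 8.1 rad s⁻¹, 73.5 rad s⁻¹, 3700 rad s⁻¹.
The highest is 3700 rad s⁻¹.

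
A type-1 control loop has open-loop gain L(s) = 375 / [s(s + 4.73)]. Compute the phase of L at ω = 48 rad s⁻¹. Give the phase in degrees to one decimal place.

-174.4 deg

∠(j48 + 4.73) = arctan(48/4.73) = 84.37°
∠(j48) = 90.00°
∠L(j48) = − (84.37° + 90.00°) = -174.37°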